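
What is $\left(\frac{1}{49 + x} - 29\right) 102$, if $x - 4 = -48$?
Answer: $- \frac{14688}{5} \approx -2937.6$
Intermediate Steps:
$x = -44$ ($x = 4 - 48 = -44$)
$\left(\frac{1}{49 + x} - 29\right) 102 = \left(\frac{1}{49 - 44} - 29\right) 102 = \left(\frac{1}{5} - 29\right) 102 = \left(- \frac{144}{5}\right) 102 = - \frac{14688}{5}$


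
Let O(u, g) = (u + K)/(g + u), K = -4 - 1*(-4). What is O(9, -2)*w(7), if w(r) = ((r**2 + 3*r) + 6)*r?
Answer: 684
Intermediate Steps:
K = 0 (K = -4 + 4 = 0)
O(u, g) = u/(g + u) (O(u, g) = (u + 0)/(g + u) = u/(g + u))
w(r) = r*(6 + r**2 + 3*r) (w(r) = (6 + r**2 + 3*r)*r = r*(6 + r**2 + 3*r))
O(9, -2)*w(7) = (9/(-2 + 9))*(7*(6 + 7**2 + 3*7)) = (9/7)*(7*(6 + 49 + 21)) = (9*(1/7))*(7*76) = (9/7)*532 = 684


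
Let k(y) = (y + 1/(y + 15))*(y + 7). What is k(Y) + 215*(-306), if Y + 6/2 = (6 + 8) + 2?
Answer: -458705/7 ≈ -65529.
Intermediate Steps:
Y = 13 (Y = -3 + ((6 + 8) + 2) = -3 + (14 + 2) = -3 + 16 = 13)
k(y) = (7 + y)*(y + 1/(15 + y)) (k(y) = (y + 1/(15 + y))*(7 + y) = (7 + y)*(y + 1/(15 + y)))
k(Y) + 215*(-306) = (7 + 13³ + 22*13² + 106*13)/(15 + 13) + 215*(-306) = (7 + 2197 + 22*169 + 1378)/28 - 65790 = (7 + 2197 + 3718 + 1378)/28 - 65790 = (1/28)*7300 - 65790 = 1825/7 - 65790 = -458705/7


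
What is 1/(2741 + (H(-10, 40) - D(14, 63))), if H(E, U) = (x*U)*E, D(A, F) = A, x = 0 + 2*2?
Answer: 1/1127 ≈ 0.00088731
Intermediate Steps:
x = 4 (x = 0 + 4 = 4)
H(E, U) = 4*E*U (H(E, U) = (4*U)*E = 4*E*U)
1/(2741 + (H(-10, 40) - D(14, 63))) = 1/(2741 + (4*(-10)*40 - 1*14)) = 1/(2741 + (-1600 - 14)) = 1/(2741 - 1614) = 1/1127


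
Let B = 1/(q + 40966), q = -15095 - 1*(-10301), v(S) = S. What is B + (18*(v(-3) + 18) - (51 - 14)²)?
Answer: -39753027/36172 ≈ -1099.0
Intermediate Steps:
q = -4794 (q = -15095 + 10301 = -4794)
B = 1/36172 (B = 1/(-4794 + 40966) = 1/36172 ≈ 2.7646e-5)
B + (18*(v(-3) + 18) - (51 - 14)²) = 1/36172 + (18*(-3 + 18) - (51 - 14)²) = 1/36172 + (18*15 - 1*37²) = 1/36172 + (270 - 1*1369) = 1/36172 + (270 - 1369) = 1/36172 - 1099 = -39753027/36172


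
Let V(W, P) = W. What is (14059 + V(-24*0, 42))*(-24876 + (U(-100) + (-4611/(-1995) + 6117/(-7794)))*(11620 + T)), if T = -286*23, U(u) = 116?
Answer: 6894428202081089/863835 ≈ 7.9812e+9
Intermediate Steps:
T = -6578
(14059 + V(-24*0, 42))*(-24876 + (U(-100) + (-4611/(-1995) + 6117/(-7794)))*(11620 + T)) = (14059 - 24*0)*(-24876 + (116 + (-4611/(-1995) + 6117/(-7794)))*(11620 - 6578)) = (14059 + 0)*(-24876 + (116 + (-4611*(-1/1995) + 6117*(-1/7794)))*5042) = 14059*(-24876 + (116 + (1537/665 - 2039/2598))*5042) = 14059*(-24876 + (116 + 2637191/1727670)*5042) = 14059*(-24876 + (203046911/1727670)*5042) = 14059*(-24876 + 511881262631/863835) = 14059*(490392503171/863835) = 6894428202081089/863835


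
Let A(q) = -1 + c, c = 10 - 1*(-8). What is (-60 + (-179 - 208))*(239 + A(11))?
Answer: -114432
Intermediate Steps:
c = 18 (c = 10 + 8 = 18)
A(q) = 17 (A(q) = -1 + 18 = 17)
(-60 + (-179 - 208))*(239 + A(11)) = (-60 + (-179 - 208))*(239 + 17) = (-60 - 387)*256 = -447*256 = -114432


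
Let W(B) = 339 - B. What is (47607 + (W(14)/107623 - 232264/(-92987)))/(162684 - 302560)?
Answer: -238226989618077/699907325596138 ≈ -0.34037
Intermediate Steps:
(47607 + (W(14)/107623 - 232264/(-92987)))/(162684 - 302560) = (47607 + ((339 - 1*14)/107623 - 232264/(-92987)))/(162684 - 302560) = (47607 + ((339 - 14)*(1/107623) - 232264*(-1/92987)))/(-139876) = (47607 + (325*(1/107623) + 232264/92987))*(-1/139876) = (47607 + (325/107623 + 232264/92987))*(-1/139876) = (47607 + 25027169247/10007539901)*(-1/139876) = (476453979236154/10007539901)*(-1/139876) = -238226989618077/699907325596138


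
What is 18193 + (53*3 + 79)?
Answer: 18431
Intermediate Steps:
18193 + (53*3 + 79) = 18193 + (159 + 79) = 18193 + 238 = 18431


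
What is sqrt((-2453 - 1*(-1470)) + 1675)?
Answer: 2*sqrt(173) ≈ 26.306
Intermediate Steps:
sqrt((-2453 - 1*(-1470)) + 1675) = sqrt((-2453 + 1470) + 1675) = sqrt(-983 + 1675) = sqrt(692) = 2*sqrt(173)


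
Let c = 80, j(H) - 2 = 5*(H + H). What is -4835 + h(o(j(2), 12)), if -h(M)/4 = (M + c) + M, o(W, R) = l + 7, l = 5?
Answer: -5251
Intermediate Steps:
j(H) = 2 + 10*H (j(H) = 2 + 5*(H + H) = 2 + 5*(2*H) = 2 + 10*H)
o(W, R) = 12 (o(W, R) = 5 + 7 = 12)
h(M) = -320 - 8*M (h(M) = -4*((M + 80) + M) = -4*((80 + M) + M) = -4*(80 + 2*M) = -320 - 8*M)
-4835 + h(o(j(2), 12)) = -4835 + (-320 - 8*12) = -4835 + (-320 - 96) = -4835 - 416 = -5251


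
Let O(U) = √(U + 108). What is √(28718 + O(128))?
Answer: √(28718 + 2*√59) ≈ 169.51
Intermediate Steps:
O(U) = √(108 + U)
√(28718 + O(128)) = √(28718 + √(108 + 128)) = √(28718 + √236) = √(28718 + 2*√59)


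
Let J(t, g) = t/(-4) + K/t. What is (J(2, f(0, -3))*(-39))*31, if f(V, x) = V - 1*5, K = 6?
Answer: -6045/2 ≈ -3022.5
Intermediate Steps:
f(V, x) = -5 + V (f(V, x) = V - 5 = -5 + V)
J(t, g) = 6/t - t/4 (J(t, g) = t/(-4) + 6/t = t*(-1/4) + 6/t = -t/4 + 6/t = 6/t - t/4)
(J(2, f(0, -3))*(-39))*31 = ((6/2 - 1/4*2)*(-39))*31 = ((6*(1/2) - 1/2)*(-39))*31 = ((3 - 1/2)*(-39))*31 = ((5/2)*(-39))*31 = -195/2*31 = -6045/2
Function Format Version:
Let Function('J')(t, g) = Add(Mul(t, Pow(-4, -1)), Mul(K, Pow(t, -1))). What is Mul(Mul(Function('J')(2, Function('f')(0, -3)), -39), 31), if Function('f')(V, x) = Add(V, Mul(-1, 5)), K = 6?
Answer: Rational(-6045, 2) ≈ -3022.5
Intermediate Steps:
Function('f')(V, x) = Add(-5, V) (Function('f')(V, x) = Add(V, -5) = Add(-5, V))
Function('J')(t, g) = Add(Mul(6, Pow(t, -1)), Mul(Rational(-1, 4), t)) (Function('J')(t, g) = Add(Mul(t, Pow(-4, -1)), Mul(6, Pow(t, -1))) = Add(Mul(t, Rational(-1, 4)), Mul(6, Pow(t, -1))) = Add(Mul(Rational(-1, 4), t), Mul(6, Pow(t, -1))) = Add(Mul(6, Pow(t, -1)), Mul(Rational(-1, 4), t)))
Mul(Mul(Function('J')(2, Function('f')(0, -3)), -39), 31) = Mul(Mul(Add(Mul(6, Pow(2, -1)), Mul(Rational(-1, 4), 2)), -39), 31) = Mul(Mul(Add(Mul(6, Rational(1, 2)), Rational(-1, 2)), -39), 31) = Mul(Mul(Add(3, Rational(-1, 2)), -39), 31) = Mul(Mul(Rational(5, 2), -39), 31) = Mul(Rational(-195, 2), 31) = Rational(-6045, 2)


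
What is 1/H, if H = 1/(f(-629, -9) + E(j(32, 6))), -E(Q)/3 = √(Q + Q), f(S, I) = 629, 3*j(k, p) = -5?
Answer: 629 - I*√30 ≈ 629.0 - 5.4772*I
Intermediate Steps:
j(k, p) = -5/3 (j(k, p) = (⅓)*(-5) = -5/3)
E(Q) = -3*√2*√Q (E(Q) = -3*√(Q + Q) = -3*√2*√Q)
H = 1/(629 - I*√30) (H = 1/(629 - 3*√2*√(-5/3)) = 1/(629 - 3*√2*I*√15/3) = 1/(629 - I*√30) ≈ 0.0015897 + 1.384e-5*I)
1/H = 1/(629/395671 + I*√30/395671)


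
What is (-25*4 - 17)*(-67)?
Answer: 7839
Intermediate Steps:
(-25*4 - 17)*(-67) = (-100 - 17)*(-67) = -117*(-67) = 7839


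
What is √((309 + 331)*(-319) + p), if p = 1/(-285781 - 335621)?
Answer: I*√78834433375134042/621402 ≈ 451.84*I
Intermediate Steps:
p = -1/621402 (p = 1/(-621402) = -1/621402 ≈ -1.6093e-6)
√((309 + 331)*(-319) + p) = √((309 + 331)*(-319) - 1/621402) = √(640*(-319) - 1/621402) = √(-204160 - 1/621402) = √(-126865432321/621402) = I*√78834433375134042/621402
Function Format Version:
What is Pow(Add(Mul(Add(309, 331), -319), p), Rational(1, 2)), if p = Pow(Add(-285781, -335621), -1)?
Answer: Mul(Rational(1, 621402), I, Pow(78834433375134042, Rational(1, 2))) ≈ Mul(451.84, I)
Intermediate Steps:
p = Rational(-1, 621402) (p = Pow(-621402, -1) = Rational(-1, 621402) ≈ -1.6093e-6)
Pow(Add(Mul(Add(309, 331), -319), p), Rational(1, 2)) = Pow(Add(Mul(Add(309, 331), -319), Rational(-1, 621402)), Rational(1, 2)) = Pow(Add(Mul(640, -319), Rational(-1, 621402)), Rational(1, 2)) = Pow(Add(-204160, Rational(-1, 621402)), Rational(1, 2)) = Pow(Rational(-126865432321, 621402), Rational(1, 2)) = Mul(Rational(1, 621402), I, Pow(78834433375134042, Rational(1, 2)))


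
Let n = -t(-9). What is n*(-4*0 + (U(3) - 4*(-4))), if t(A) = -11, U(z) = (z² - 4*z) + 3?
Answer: 176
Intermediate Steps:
U(z) = 3 + z² - 4*z
n = 11 (n = -1*(-11) = 11)
n*(-4*0 + (U(3) - 4*(-4))) = 11*(-4*0 + ((3 + 3² - 4*3) - 4*(-4))) = 11*(0 + ((3 + 9 - 12) + 16)) = 11*(0 + (0 + 16)) = 11*(0 + 16) = 11*16 = 176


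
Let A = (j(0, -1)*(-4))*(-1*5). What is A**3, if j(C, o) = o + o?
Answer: -64000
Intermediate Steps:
j(C, o) = 2*o
A = -40 (A = ((2*(-1))*(-4))*(-1*5) = -2*(-4)*(-5) = 8*(-5) = -40)
A**3 = (-40)**3 = -64000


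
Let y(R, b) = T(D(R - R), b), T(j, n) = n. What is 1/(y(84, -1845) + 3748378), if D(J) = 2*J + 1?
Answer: 1/3746533 ≈ 2.6691e-7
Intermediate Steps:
D(J) = 1 + 2*J
y(R, b) = b
1/(y(84, -1845) + 3748378) = 1/(-1845 + 3748378) = 1/3746533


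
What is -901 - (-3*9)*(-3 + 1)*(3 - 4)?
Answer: -847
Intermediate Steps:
-901 - (-3*9)*(-3 + 1)*(3 - 4) = -901 - (-27)*(-2*(-1)) = -901 - (-27)*2 = -901 - 1*(-54) = -901 + 54 = -847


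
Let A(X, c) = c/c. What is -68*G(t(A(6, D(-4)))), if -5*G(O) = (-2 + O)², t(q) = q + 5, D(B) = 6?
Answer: 1088/5 ≈ 217.60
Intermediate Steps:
A(X, c) = 1
t(q) = 5 + q
G(O) = -(-2 + O)²/5
-68*G(t(A(6, D(-4)))) = -(-68)*(-2 + (5 + 1))²/5 = -(-68)*(-2 + 6)²/5 = -(-68)*4²/5 = -(-68)*16/5 = -68*(-16/5) = 1088/5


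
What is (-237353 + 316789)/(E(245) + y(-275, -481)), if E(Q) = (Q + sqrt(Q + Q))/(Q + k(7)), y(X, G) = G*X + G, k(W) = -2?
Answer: 2544032190532/4220891579253 - 556052*sqrt(10)/4220891579253 ≈ 0.60272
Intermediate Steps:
y(X, G) = G + G*X
E(Q) = (Q + sqrt(2)*sqrt(Q))/(-2 + Q) (E(Q) = (Q + sqrt(Q + Q))/(Q - 2) = (Q + sqrt(2*Q))/(-2 + Q) = (Q + sqrt(2)*sqrt(Q))/(-2 + Q))
(-237353 + 316789)/(E(245) + y(-275, -481)) = (-237353 + 316789)/((245 + sqrt(2)*sqrt(245))/(-2 + 245) - 481*(1 - 275)) = 79436/((245 + sqrt(2)*(7*sqrt(5)))/243 - 481*(-274)) = 79436/((245 + 7*sqrt(10))/243 + 131794) = 79436/((245/243 + 7*sqrt(10)/243) + 131794) = 79436/(32026187/243 + 7*sqrt(10)/243)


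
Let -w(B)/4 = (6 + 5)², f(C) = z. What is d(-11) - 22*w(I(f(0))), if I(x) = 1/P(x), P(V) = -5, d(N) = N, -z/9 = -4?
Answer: 10637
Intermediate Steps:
z = 36 (z = -9*(-4) = 36)
f(C) = 36
I(x) = -⅕ (I(x) = 1/(-5) = -⅕)
w(B) = -484 (w(B) = -4*(6 + 5)² = -4*11² = -4*121 = -484)
d(-11) - 22*w(I(f(0))) = -11 - 22*(-484) = -11 + 10648 = 10637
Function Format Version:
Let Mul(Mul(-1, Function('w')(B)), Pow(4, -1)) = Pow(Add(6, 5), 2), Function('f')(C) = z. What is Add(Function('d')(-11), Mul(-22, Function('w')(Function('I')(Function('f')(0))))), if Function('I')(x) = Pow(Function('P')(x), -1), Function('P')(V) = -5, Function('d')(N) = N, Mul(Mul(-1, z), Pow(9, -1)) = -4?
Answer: 10637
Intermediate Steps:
z = 36 (z = Mul(-9, -4) = 36)
Function('f')(C) = 36
Function('I')(x) = Rational(-1, 5) (Function('I')(x) = Pow(-5, -1) = Rational(-1, 5))
Function('w')(B) = -484 (Function('w')(B) = Mul(-4, Pow(Add(6, 5), 2)) = Mul(-4, Pow(11, 2)) = Mul(-4, 121) = -484)
Add(Function('d')(-11), Mul(-22, Function('w')(Function('I')(Function('f')(0))))) = Add(-11, Mul(-22, -484)) = Add(-11, 10648) = 10637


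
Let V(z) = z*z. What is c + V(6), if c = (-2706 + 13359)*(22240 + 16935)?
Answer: 417331311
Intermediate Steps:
V(z) = z²
c = 417331275 (c = 10653*39175 = 417331275)
c + V(6) = 417331275 + 6² = 417331275 + 36 = 417331311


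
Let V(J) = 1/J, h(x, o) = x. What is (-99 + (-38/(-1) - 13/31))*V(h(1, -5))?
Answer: -1904/31 ≈ -61.419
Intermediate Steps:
(-99 + (-38/(-1) - 13/31))*V(h(1, -5)) = (-99 + (-38/(-1) - 13/31))/1 = (-99 + (-38*(-1) - 13*1/31))*1 = (-99 + (38 - 13/31))*1 = (-99 + 1165/31)*1 = -1904/31*1 = -1904/31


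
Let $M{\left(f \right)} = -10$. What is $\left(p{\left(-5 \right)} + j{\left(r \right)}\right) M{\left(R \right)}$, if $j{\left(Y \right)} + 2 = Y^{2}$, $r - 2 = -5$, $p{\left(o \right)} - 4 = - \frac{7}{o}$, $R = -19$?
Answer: $-124$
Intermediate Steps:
$p{\left(o \right)} = 4 - \frac{7}{o}$
$r = -3$ ($r = 2 - 5 = -3$)
$j{\left(Y \right)} = -2 + Y^{2}$
$\left(p{\left(-5 \right)} + j{\left(r \right)}\right) M{\left(R \right)} = \left(\left(4 - \frac{7}{-5}\right) - \left(2 - \left(-3\right)^{2}\right)\right) \left(-10\right) = \left(\left(4 - - \frac{7}{5}\right) + \left(-2 + 9\right)\right) \left(-10\right) = \left(\left(4 + \frac{7}{5}\right) + 7\right) \left(-10\right) = \left(\frac{27}{5} + 7\right) \left(-10\right) = \frac{62}{5} \left(-10\right) = -124$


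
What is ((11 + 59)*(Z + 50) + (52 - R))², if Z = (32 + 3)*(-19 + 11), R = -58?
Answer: 255680100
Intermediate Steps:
Z = -280 (Z = 35*(-8) = -280)
((11 + 59)*(Z + 50) + (52 - R))² = ((11 + 59)*(-280 + 50) + (52 - 1*(-58)))² = (70*(-230) + (52 + 58))² = (-16100 + 110)² = (-15990)² = 255680100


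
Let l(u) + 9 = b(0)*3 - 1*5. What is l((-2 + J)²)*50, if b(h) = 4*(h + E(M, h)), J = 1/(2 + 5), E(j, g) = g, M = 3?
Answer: -700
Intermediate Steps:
J = ⅐ (J = 1/7 = ⅐ ≈ 0.14286)
b(h) = 8*h (b(h) = 4*(h + h) = 4*(2*h) = 8*h)
l(u) = -14 (l(u) = -9 + ((8*0)*3 - 1*5) = -9 + (0*3 - 5) = -9 + (0 - 5) = -9 - 5 = -14)
l((-2 + J)²)*50 = -14*50 = -700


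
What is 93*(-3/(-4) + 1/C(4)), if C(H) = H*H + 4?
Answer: 372/5 ≈ 74.400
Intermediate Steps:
C(H) = 4 + H² (C(H) = H² + 4 = 4 + H²)
93*(-3/(-4) + 1/C(4)) = 93*(-3/(-4) + 1/(4 + 4²)) = 93*(-3*(-¼) + 1/(4 + 16)) = 93*(¾ + 1/20) = 93*(⅘) = 372/5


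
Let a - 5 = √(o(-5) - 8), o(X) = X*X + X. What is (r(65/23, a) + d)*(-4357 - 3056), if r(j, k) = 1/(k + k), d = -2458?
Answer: 473712939/26 + 7413*√3/13 ≈ 1.8221e+7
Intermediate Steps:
o(X) = X + X² (o(X) = X² + X = X + X²)
a = 5 + 2*√3 (a = 5 + √(-5*(1 - 5) - 8) = 5 + √(-5*(-4) - 8) = 5 + √(20 - 8) = 5 + √12 = 5 + 2*√3 ≈ 8.4641)
r(j, k) = 1/(2*k)
(r(65/23, a) + d)*(-4357 - 3056) = (1/(2*(5 + 2*√3)) - 2458)*(-4357 - 3056) = (-2458 + 1/(2*(5 + 2*√3)))*(-7413) = 18221154 - 7413/(2*(5 + 2*√3))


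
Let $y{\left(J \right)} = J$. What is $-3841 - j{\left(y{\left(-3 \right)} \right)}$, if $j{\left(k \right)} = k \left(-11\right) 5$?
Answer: $-4006$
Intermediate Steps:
$j{\left(k \right)} = - 55 k$ ($j{\left(k \right)} = - 11 k 5 = - 55 k$)
$-3841 - j{\left(y{\left(-3 \right)} \right)} = -3841 - \left(-55\right) \left(-3\right) = -3841 - 165 = -4006$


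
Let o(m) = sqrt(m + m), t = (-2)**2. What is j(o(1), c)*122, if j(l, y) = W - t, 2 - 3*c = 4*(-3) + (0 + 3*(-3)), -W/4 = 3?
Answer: -1952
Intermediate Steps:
W = -12 (W = -4*3 = -12)
t = 4
o(m) = sqrt(2)*sqrt(m) (o(m) = sqrt(2*m) = sqrt(2)*sqrt(m))
c = 23/3 (c = 2/3 - (4*(-3) + (0 + 3*(-3)))/3 = 2/3 - (-12 + (0 - 9))/3 = 2/3 - (-12 - 9)/3 = 2/3 - 1/3*(-21) = 2/3 + 7 = 23/3 ≈ 7.6667)
j(l, y) = -16 (j(l, y) = -12 - 1*4 = -12 - 4 = -16)
j(o(1), c)*122 = -16*122 = -1952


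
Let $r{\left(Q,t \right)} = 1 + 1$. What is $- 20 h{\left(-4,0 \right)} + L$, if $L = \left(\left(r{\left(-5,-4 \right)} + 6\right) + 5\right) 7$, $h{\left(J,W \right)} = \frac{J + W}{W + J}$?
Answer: $71$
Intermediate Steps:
$r{\left(Q,t \right)} = 2$
$h{\left(J,W \right)} = 1$ ($h{\left(J,W \right)} = \frac{J + W}{J + W} = 1$)
$L = 91$ ($L = \left(\left(2 + 6\right) + 5\right) 7 = \left(8 + 5\right) 7 = 13 \cdot 7 = 91$)
$- 20 h{\left(-4,0 \right)} + L = \left(-20\right) 1 + 91 = -20 + 91 = 71$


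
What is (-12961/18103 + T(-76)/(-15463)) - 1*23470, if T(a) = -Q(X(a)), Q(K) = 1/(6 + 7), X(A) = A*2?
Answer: -85411037469946/3639046957 ≈ -23471.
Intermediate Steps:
X(A) = 2*A
Q(K) = 1/13
T(a) = -1/13 (T(a) = -1*1/13 = -1/13)
(-12961/18103 + T(-76)/(-15463)) - 1*23470 = (-12961/18103 - 1/13/(-15463)) - 1*23470 = (-12961*1/18103 - 1/13*(-1/15463)) - 23470 = (-12961/18103 + 1/201019) - 23470 = -2605389156/3639046957 - 23470 = -85411037469946/3639046957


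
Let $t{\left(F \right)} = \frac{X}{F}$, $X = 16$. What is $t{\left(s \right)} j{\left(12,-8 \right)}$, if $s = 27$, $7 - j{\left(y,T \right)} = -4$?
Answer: $\frac{176}{27} \approx 6.5185$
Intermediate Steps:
$j{\left(y,T \right)} = 11$ ($j{\left(y,T \right)} = 7 - -4 = 7 + 4 = 11$)
$t{\left(F \right)} = \frac{16}{F}$
$t{\left(s \right)} j{\left(12,-8 \right)} = \frac{16}{27} \cdot 11 = \frac{176}{27}$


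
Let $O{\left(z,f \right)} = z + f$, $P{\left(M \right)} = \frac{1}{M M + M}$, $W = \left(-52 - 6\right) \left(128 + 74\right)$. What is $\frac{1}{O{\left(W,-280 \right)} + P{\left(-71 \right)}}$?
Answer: $- \frac{4970}{59620119} \approx -8.3361 \cdot 10^{-5}$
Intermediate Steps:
$W = -11716$ ($W = \left(-58\right) 202 = -11716$)
$P{\left(M \right)} = \frac{1}{M + M^{2}}$ ($P{\left(M \right)} = \frac{1}{M^{2} + M} = \frac{1}{M + M^{2}}$)
$O{\left(z,f \right)} = f + z$
$\frac{1}{O{\left(W,-280 \right)} + P{\left(-71 \right)}} = \frac{1}{\left(-280 - 11716\right) + \frac{1}{\left(-71\right) \left(1 - 71\right)}} = \frac{1}{-11996 - \frac{1}{71 \left(-70\right)}} = \frac{1}{-11996 - - \frac{1}{4970}} = \frac{1}{-11996 + \frac{1}{4970}} = \frac{1}{- \frac{59620119}{4970}} = - \frac{4970}{59620119}$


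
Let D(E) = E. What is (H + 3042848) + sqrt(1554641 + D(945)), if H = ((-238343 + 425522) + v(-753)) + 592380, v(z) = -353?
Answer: 3822054 + sqrt(1555586) ≈ 3.8233e+6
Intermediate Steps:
H = 779206 (H = ((-238343 + 425522) - 353) + 592380 = (187179 - 353) + 592380 = 186826 + 592380 = 779206)
(H + 3042848) + sqrt(1554641 + D(945)) = (779206 + 3042848) + sqrt(1554641 + 945) = 3822054 + sqrt(1555586)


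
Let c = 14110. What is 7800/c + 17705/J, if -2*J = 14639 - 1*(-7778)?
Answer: -32478250/31630387 ≈ -1.0268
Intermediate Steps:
J = -22417/2 (J = -(14639 - 1*(-7778))/2 = -(14639 + 7778)/2 = -1/2*22417 = -22417/2 ≈ -11209.)
7800/c + 17705/J = 7800/14110 + 17705/(-22417/2) = 7800*(1/14110) + 17705*(-2/22417) = 780/1411 - 35410/22417 = -32478250/31630387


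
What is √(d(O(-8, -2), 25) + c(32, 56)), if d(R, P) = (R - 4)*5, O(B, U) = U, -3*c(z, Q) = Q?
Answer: I*√438/3 ≈ 6.9762*I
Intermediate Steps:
c(z, Q) = -Q/3
d(R, P) = -20 + 5*R (d(R, P) = (-4 + R)*5 = -20 + 5*R)
√(d(O(-8, -2), 25) + c(32, 56)) = √((-20 + 5*(-2)) - ⅓*56) = √((-20 - 10) - 56/3) = √(-30 - 56/3) = √(-146/3) = I*√438/3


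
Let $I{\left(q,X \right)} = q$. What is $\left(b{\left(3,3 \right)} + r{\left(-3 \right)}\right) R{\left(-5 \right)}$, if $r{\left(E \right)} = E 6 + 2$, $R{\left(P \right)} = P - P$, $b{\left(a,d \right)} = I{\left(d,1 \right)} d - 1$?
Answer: $0$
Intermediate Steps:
$b{\left(a,d \right)} = -1 + d^{2}$ ($b{\left(a,d \right)} = d d - 1 = d^{2} - 1 = -1 + d^{2}$)
$R{\left(P \right)} = 0$
$r{\left(E \right)} = 2 + 6 E$ ($r{\left(E \right)} = 6 E + 2 = 2 + 6 E$)
$\left(b{\left(3,3 \right)} + r{\left(-3 \right)}\right) R{\left(-5 \right)} = \left(\left(-1 + 3^{2}\right) + \left(2 + 6 \left(-3\right)\right)\right) 0 = \left(\left(-1 + 9\right) + \left(2 - 18\right)\right) 0 = \left(8 - 16\right) 0 = \left(-8\right) 0 = 0$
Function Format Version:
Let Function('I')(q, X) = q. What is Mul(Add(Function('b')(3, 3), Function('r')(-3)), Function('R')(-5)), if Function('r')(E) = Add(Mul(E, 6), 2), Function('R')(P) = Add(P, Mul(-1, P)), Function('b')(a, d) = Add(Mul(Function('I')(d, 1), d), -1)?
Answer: 0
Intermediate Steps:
Function('b')(a, d) = Add(-1, Pow(d, 2)) (Function('b')(a, d) = Add(Mul(d, d), -1) = Add(Pow(d, 2), -1) = Add(-1, Pow(d, 2)))
Function('R')(P) = 0
Function('r')(E) = Add(2, Mul(6, E)) (Function('r')(E) = Add(Mul(6, E), 2) = Add(2, Mul(6, E)))
Mul(Add(Function('b')(3, 3), Function('r')(-3)), Function('R')(-5)) = Mul(Add(Add(-1, Pow(3, 2)), Add(2, Mul(6, -3))), 0) = Mul(Add(Add(-1, 9), Add(2, -18)), 0) = Mul(Add(8, -16), 0) = Mul(-8, 0) = 0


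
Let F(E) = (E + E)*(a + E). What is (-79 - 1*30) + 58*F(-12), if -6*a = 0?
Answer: 16595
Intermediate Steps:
a = 0 (a = -1/6*0 = 0)
F(E) = 2*E**2 (F(E) = (E + E)*(0 + E) = (2*E)*E = 2*E**2)
(-79 - 1*30) + 58*F(-12) = (-79 - 1*30) + 58*(2*(-12)**2) = (-79 - 30) + 58*(2*144) = -109 + 58*288 = -109 + 16704 = 16595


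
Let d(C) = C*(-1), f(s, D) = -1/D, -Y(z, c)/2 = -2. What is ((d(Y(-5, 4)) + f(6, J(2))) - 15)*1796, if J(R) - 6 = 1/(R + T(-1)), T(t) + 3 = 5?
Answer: -860284/25 ≈ -34411.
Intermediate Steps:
T(t) = 2 (T(t) = -3 + 5 = 2)
Y(z, c) = 4 (Y(z, c) = -2*(-2) = 4)
J(R) = 6 + 1/(2 + R) (J(R) = 6 + 1/(R + 2) = 6 + 1/(2 + R))
d(C) = -C
((d(Y(-5, 4)) + f(6, J(2))) - 15)*1796 = ((-1*4 - 1/((13 + 6*2)/(2 + 2))) - 15)*1796 = ((-4 - 1/((13 + 12)/4)) - 15)*1796 = ((-4 - 1/((1/4)*25)) - 15)*1796 = ((-4 - 1/25/4) - 15)*1796 = ((-4 - 1*4/25) - 15)*1796 = ((-4 - 4/25) - 15)*1796 = (-104/25 - 15)*1796 = -479/25*1796 = -860284/25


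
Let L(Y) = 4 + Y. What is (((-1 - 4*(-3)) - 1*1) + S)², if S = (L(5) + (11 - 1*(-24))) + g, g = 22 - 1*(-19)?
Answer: 9025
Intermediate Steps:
g = 41 (g = 22 + 19 = 41)
S = 85 (S = ((4 + 5) + (11 - 1*(-24))) + 41 = (9 + (11 + 24)) + 41 = (9 + 35) + 41 = 44 + 41 = 85)
(((-1 - 4*(-3)) - 1*1) + S)² = (((-1 - 4*(-3)) - 1*1) + 85)² = (((-1 + 12) - 1) + 85)² = ((11 - 1) + 85)² = (10 + 85)² = 95² = 9025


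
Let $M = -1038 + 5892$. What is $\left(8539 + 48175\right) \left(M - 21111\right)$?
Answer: $-921999498$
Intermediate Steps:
$M = 4854$
$\left(8539 + 48175\right) \left(M - 21111\right) = \left(8539 + 48175\right) \left(4854 - 21111\right) = 56714 \left(-16257\right) = -921999498$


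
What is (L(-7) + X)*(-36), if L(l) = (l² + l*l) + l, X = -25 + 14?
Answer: -2880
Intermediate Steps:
X = -11
L(l) = l + 2*l² (L(l) = (l² + l²) + l = 2*l² + l = l + 2*l²)
(L(-7) + X)*(-36) = (-7*(1 + 2*(-7)) - 11)*(-36) = (-7*(1 - 14) - 11)*(-36) = (-7*(-13) - 11)*(-36) = (91 - 11)*(-36) = 80*(-36) = -2880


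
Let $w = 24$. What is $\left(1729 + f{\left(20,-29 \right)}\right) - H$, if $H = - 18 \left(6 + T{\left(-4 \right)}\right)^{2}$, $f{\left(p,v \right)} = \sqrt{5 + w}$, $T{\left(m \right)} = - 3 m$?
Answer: $7561 + \sqrt{29} \approx 7566.4$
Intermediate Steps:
$f{\left(p,v \right)} = \sqrt{29}$ ($f{\left(p,v \right)} = \sqrt{5 + 24} = \sqrt{29}$)
$H = -5832$ ($H = - 18 \left(6 - -12\right)^{2} = - 18 \left(6 + 12\right)^{2} = - 18 \cdot 18^{2} = \left(-18\right) 324 = -5832$)
$\left(1729 + f{\left(20,-29 \right)}\right) - H = \left(1729 + \sqrt{29}\right) - -5832 = \left(1729 + \sqrt{29}\right) + 5832 = 7561 + \sqrt{29}$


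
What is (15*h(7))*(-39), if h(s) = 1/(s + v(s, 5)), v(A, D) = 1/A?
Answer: -819/10 ≈ -81.900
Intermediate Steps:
h(s) = 1/(s + 1/s)
(15*h(7))*(-39) = (15*(7/(1 + 7**2)))*(-39) = (15*(7/(1 + 49)))*(-39) = (15*(7/50))*(-39) = (21/10)*(-39) = -819/10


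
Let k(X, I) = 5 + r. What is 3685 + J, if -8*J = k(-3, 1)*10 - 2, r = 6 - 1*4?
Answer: 7353/2 ≈ 3676.5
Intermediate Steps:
r = 2 (r = 6 - 4 = 2)
k(X, I) = 7 (k(X, I) = 5 + 2 = 7)
J = -17/2 (J = -(7*10 - 2)/8 = -(70 - 2)/8 = -⅛*68 = -17/2 ≈ -8.5000)
3685 + J = 3685 - 17/2 = 7353/2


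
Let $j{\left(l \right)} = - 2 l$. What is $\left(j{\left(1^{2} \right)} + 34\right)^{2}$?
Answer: $1024$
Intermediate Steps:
$\left(j{\left(1^{2} \right)} + 34\right)^{2} = \left(- 2 \cdot 1^{2} + 34\right)^{2} = \left(\left(-2\right) 1 + 34\right)^{2} = \left(-2 + 34\right)^{2} = 32^{2} = 1024$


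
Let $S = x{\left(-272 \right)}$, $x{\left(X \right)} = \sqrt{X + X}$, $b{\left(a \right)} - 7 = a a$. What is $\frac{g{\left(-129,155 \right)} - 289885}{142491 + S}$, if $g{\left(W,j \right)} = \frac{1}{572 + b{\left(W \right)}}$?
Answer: $- \frac{237096460243403}{116543155487500} + \frac{4991819699 i \sqrt{34}}{87407366615625} \approx -2.0344 + 0.000333 i$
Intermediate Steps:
$b{\left(a \right)} = 7 + a^{2}$ ($b{\left(a \right)} = 7 + a a = 7 + a^{2}$)
$x{\left(X \right)} = \sqrt{2} \sqrt{X}$ ($x{\left(X \right)} = \sqrt{2 X} = \sqrt{2} \sqrt{X}$)
$S = 4 i \sqrt{34}$ ($S = \sqrt{2} \sqrt{-272} = \sqrt{2} \cdot 4 i \sqrt{17} = 4 i \sqrt{34} \approx 23.324 i$)
$g{\left(W,j \right)} = \frac{1}{579 + W^{2}}$ ($g{\left(W,j \right)} = \frac{1}{572 + \left(7 + W^{2}\right)} = \frac{1}{579 + W^{2}}$)
$\frac{g{\left(-129,155 \right)} - 289885}{142491 + S} = \frac{\frac{1}{579 + \left(-129\right)^{2}} - 289885}{142491 + 4 i \sqrt{34}} = \frac{\frac{1}{579 + 16641} - 289885}{142491 + 4 i \sqrt{34}} = \frac{\frac{1}{17220} - 289885}{142491 + 4 i \sqrt{34}} = - \frac{4991819699}{17220 \left(142491 + 4 i \sqrt{34}\right)}$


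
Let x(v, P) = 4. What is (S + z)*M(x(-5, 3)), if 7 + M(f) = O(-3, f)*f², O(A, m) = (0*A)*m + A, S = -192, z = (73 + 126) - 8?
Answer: 55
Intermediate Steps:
z = 191 (z = 199 - 8 = 191)
O(A, m) = A (O(A, m) = 0*m + A = 0 + A = A)
M(f) = -7 - 3*f²
(S + z)*M(x(-5, 3)) = (-192 + 191)*(-7 - 3*4²) = -(-7 - 3*16) = -(-7 - 48) = -1*(-55) = 55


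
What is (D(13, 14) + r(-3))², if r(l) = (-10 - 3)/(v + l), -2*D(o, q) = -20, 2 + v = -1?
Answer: 5329/36 ≈ 148.03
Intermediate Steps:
v = -3 (v = -2 - 1 = -3)
D(o, q) = 10 (D(o, q) = -½*(-20) = 10)
r(l) = -13/(-3 + l) (r(l) = (-10 - 3)/(-3 + l) = -13/(-3 + l))
(D(13, 14) + r(-3))² = (10 - 13/(-3 - 3))² = (10 - 13/(-6))² = (10 - 13*(-⅙))² = (10 + 13/6)² = (73/6)² = 5329/36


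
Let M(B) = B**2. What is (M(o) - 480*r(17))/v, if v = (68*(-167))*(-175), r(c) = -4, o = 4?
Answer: 484/496825 ≈ 0.00097419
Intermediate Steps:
v = 1987300 (v = -11356*(-175) = 1987300)
(M(o) - 480*r(17))/v = (4**2 - 480*(-4))/1987300 = (16 + 1920)*(1/1987300) = 1936*(1/1987300) = 484/496825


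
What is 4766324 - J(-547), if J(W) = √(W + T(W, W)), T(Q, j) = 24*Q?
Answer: 4766324 - 5*I*√547 ≈ 4.7663e+6 - 116.94*I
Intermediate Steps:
J(W) = 5*√W (J(W) = √(W + 24*W) = √(25*W) = 5*√W)
4766324 - J(-547) = 4766324 - 5*√(-547) = 4766324 - 5*I*√547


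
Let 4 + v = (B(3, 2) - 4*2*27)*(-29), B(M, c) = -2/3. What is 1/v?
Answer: 3/18838 ≈ 0.00015925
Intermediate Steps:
B(M, c) = -2/3 (B(M, c) = -2*1/3 = -2/3)
v = 18838/3 (v = -4 + (-2/3 - 4*2*27)*(-29) = -4 + (-2/3 - 8*27)*(-29) = -4 + (-2/3 - 216)*(-29) = -4 - 650/3*(-29) = -4 + 18850/3 = 18838/3 ≈ 6279.3)
1/v = 1/(18838/3) = 3/18838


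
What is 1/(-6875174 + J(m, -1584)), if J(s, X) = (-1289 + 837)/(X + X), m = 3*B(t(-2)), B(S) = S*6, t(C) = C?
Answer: -792/5445137695 ≈ -1.4545e-7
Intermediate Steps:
B(S) = 6*S
m = -36 (m = 3*(6*(-2)) = 3*(-12) = -36)
J(s, X) = -226/X (J(s, X) = -452*1/(2*X) = -226/X)
1/(-6875174 + J(m, -1584)) = 1/(-6875174 - 226/(-1584)) = 1/(-6875174 - 226*(-1/1584)) = 1/(-6875174 + 113/792) = 1/(-5445137695/792) = -792/5445137695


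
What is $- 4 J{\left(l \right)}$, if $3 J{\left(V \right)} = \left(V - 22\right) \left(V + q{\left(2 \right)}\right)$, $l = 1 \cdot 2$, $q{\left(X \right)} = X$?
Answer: $\frac{320}{3} \approx 106.67$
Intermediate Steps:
$l = 2$
$J{\left(V \right)} = \frac{\left(-22 + V\right) \left(2 + V\right)}{3}$ ($J{\left(V \right)} = \frac{\left(V - 22\right) \left(V + 2\right)}{3} = \frac{\left(-22 + V\right) \left(2 + V\right)}{3}$)
$- 4 J{\left(l \right)} = - 4 \left(- \frac{44}{3} - \frac{40}{3} + \frac{2^{2}}{3}\right) = - 4 \left(- \frac{44}{3} - \frac{40}{3} + \frac{1}{3} \cdot 4\right) = - 4 \left(- \frac{44}{3} - \frac{40}{3} + \frac{4}{3}\right) = \left(-4\right) \left(- \frac{80}{3}\right) = \frac{320}{3}$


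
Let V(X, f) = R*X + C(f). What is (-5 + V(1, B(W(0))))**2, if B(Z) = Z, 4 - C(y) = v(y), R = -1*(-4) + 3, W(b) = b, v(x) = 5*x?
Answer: 36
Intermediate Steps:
R = 7 (R = 4 + 3 = 7)
C(y) = 4 - 5*y
V(X, f) = 4 - 5*f + 7*X (V(X, f) = 7*X + (4 - 5*f) = 4 - 5*f + 7*X)
(-5 + V(1, B(W(0))))**2 = (-5 + (4 - 5*0 + 7*1))**2 = (-5 + (4 + 0 + 7))**2 = (-5 + 11)**2 = 6**2 = 36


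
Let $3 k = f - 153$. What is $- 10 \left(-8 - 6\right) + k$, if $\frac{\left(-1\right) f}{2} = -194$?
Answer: $\frac{655}{3} \approx 218.33$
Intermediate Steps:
$f = 388$ ($f = \left(-2\right) \left(-194\right) = 388$)
$k = \frac{235}{3}$ ($k = \frac{388 - 153}{3} = \frac{1}{3} \cdot 235 = \frac{235}{3} \approx 78.333$)
$- 10 \left(-8 - 6\right) + k = - 10 \left(-8 - 6\right) + \frac{235}{3} = \left(-10\right) \left(-14\right) + \frac{235}{3} = 140 + \frac{235}{3} = \frac{655}{3}$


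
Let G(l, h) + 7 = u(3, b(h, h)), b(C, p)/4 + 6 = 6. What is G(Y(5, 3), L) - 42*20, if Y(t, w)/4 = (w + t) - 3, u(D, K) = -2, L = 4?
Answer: -849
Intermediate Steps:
b(C, p) = 0 (b(C, p) = -24 + 4*6 = -24 + 24 = 0)
Y(t, w) = -12 + 4*t + 4*w (Y(t, w) = 4*((w + t) - 3) = 4*((t + w) - 3) = 4*(-3 + t + w) = -12 + 4*t + 4*w)
G(l, h) = -9 (G(l, h) = -7 - 2 = -9)
G(Y(5, 3), L) - 42*20 = -9 - 42*20 = -9 - 840 = -849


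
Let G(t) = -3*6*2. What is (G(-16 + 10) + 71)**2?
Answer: 1225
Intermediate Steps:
G(t) = -36 (G(t) = -18*2 = -36)
(G(-16 + 10) + 71)**2 = (-36 + 71)**2 = 35**2 = 1225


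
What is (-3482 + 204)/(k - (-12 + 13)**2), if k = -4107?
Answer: 1639/2054 ≈ 0.79796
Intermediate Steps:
(-3482 + 204)/(k - (-12 + 13)**2) = (-3482 + 204)/(-4107 - (-12 + 13)**2) = -3278/(-4107 - 1*1**2) = -3278/(-4107 - 1*1) = -3278/(-4107 - 1) = -3278/(-4108) = -3278*(-1/4108) = 1639/2054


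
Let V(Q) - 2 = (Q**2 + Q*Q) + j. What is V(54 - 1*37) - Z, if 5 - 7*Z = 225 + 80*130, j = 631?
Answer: 19097/7 ≈ 2728.1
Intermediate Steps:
Z = -10620/7 (Z = 5/7 - (225 + 80*130)/7 = 5/7 - (225 + 10400)/7 = 5/7 - 1/7*10625 = 5/7 - 10625/7 = -10620/7 ≈ -1517.1)
V(Q) = 633 + 2*Q**2 (V(Q) = 2 + ((Q**2 + Q*Q) + 631) = 2 + ((Q**2 + Q**2) + 631) = 2 + (2*Q**2 + 631) = 2 + (631 + 2*Q**2) = 633 + 2*Q**2)
V(54 - 1*37) - Z = (633 + 2*(54 - 1*37)**2) - 1*(-10620/7) = (633 + 2*(54 - 37)**2) + 10620/7 = (633 + 2*17**2) + 10620/7 = (633 + 2*289) + 10620/7 = (633 + 578) + 10620/7 = 1211 + 10620/7 = 19097/7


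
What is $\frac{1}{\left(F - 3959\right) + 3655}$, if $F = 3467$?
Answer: $\frac{1}{3163} \approx 0.00031616$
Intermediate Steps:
$\frac{1}{\left(F - 3959\right) + 3655} = \frac{1}{\left(3467 - 3959\right) + 3655} = \frac{1}{-492 + 3655} = \frac{1}{3163}$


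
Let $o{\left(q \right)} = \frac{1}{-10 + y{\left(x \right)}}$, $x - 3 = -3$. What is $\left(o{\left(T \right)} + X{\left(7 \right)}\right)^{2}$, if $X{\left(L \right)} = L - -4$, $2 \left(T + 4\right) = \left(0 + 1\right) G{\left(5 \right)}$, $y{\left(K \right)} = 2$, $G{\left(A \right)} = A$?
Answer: $\frac{7569}{64} \approx 118.27$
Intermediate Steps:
$x = 0$ ($x = 3 - 3 = 0$)
$T = - \frac{3}{2}$ ($T = -4 + \frac{\left(0 + 1\right) 5}{2} = -4 + \frac{1 \cdot 5}{2} = -4 + \frac{1}{2} \cdot 5 = -4 + \frac{5}{2} = - \frac{3}{2} \approx -1.5$)
$X{\left(L \right)} = 4 + L$ ($X{\left(L \right)} = L + 4 = 4 + L$)
$o{\left(q \right)} = - \frac{1}{8}$ ($o{\left(q \right)} = \frac{1}{-10 + 2} = \frac{1}{-8} = - \frac{1}{8}$)
$\left(o{\left(T \right)} + X{\left(7 \right)}\right)^{2} = \left(- \frac{1}{8} + \left(4 + 7\right)\right)^{2} = \left(- \frac{1}{8} + 11\right)^{2} = \left(\frac{87}{8}\right)^{2} = \frac{7569}{64}$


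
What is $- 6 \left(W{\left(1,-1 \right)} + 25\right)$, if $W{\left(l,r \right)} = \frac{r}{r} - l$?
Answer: $-150$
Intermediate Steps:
$W{\left(l,r \right)} = 1 - l$
$- 6 \left(W{\left(1,-1 \right)} + 25\right) = - 6 \left(\left(1 - 1\right) + 25\right) = - 6 \left(0 + 25\right) = \left(-6\right) 25 = -150$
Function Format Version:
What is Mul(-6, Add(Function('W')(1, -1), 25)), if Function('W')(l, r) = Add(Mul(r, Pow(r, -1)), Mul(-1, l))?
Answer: -150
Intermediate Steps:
Function('W')(l, r) = Add(1, Mul(-1, l))
Mul(-6, Add(Function('W')(1, -1), 25)) = Mul(-6, Add(Add(1, Mul(-1, 1)), 25)) = Mul(-6, Add(Add(1, -1), 25)) = Mul(-6, Add(0, 25)) = Mul(-6, 25) = -150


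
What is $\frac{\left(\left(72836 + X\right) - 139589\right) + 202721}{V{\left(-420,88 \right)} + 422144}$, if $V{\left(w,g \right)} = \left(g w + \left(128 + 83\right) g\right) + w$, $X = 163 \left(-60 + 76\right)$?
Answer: $\frac{11548}{33611} \approx 0.34358$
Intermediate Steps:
$X = 2608$ ($X = 163 \cdot 16 = 2608$)
$V{\left(w,g \right)} = w + 211 g + g w$ ($V{\left(w,g \right)} = \left(g w + 211 g\right) + w = \left(211 g + g w\right) + w = w + 211 g + g w$)
$\frac{\left(\left(72836 + X\right) - 139589\right) + 202721}{V{\left(-420,88 \right)} + 422144} = \frac{\left(\left(72836 + 2608\right) - 139589\right) + 202721}{\left(-420 + 211 \cdot 88 + 88 \left(-420\right)\right) + 422144} = \frac{\left(75444 - 139589\right) + 202721}{\left(-420 + 18568 - 36960\right) + 422144} = \frac{-64145 + 202721}{-18812 + 422144} = \frac{138576}{403332} = 138576 \cdot \frac{1}{403332} = \frac{11548}{33611}$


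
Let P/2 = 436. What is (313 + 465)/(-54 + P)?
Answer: 389/409 ≈ 0.95110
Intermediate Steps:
P = 872 (P = 2*436 = 872)
(313 + 465)/(-54 + P) = (313 + 465)/(-54 + 872) = 778/818 = 778*(1/818) = 389/409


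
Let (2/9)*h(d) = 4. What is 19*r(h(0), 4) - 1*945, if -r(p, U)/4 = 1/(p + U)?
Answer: -10433/11 ≈ -948.45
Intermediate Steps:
h(d) = 18 (h(d) = (9/2)*4 = 18)
r(p, U) = -4/(U + p) (r(p, U) = -4/(p + U) = -4/(U + p))
19*r(h(0), 4) - 1*945 = 19*(-4/(4 + 18)) - 1*945 = 19*(-4/22) - 945 = 19*(-4*1/22) - 945 = 19*(-2/11) - 945 = -38/11 - 945 = -10433/11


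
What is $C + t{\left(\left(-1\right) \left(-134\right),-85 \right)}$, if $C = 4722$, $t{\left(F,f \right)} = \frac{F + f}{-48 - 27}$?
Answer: $\frac{354101}{75} \approx 4721.3$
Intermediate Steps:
$t{\left(F,f \right)} = - \frac{F}{75} - \frac{f}{75}$ ($t{\left(F,f \right)} = \frac{F + f}{-75} = \left(F + f\right) \left(- \frac{1}{75}\right) = - \frac{F}{75} - \frac{f}{75}$)
$C + t{\left(\left(-1\right) \left(-134\right),-85 \right)} = 4722 - \left(- \frac{17}{15} + \frac{\left(-1\right) \left(-134\right)}{75}\right) = 4722 + \left(\left(- \frac{1}{75}\right) 134 + \frac{17}{15}\right) = 4722 + \left(- \frac{134}{75} + \frac{17}{15}\right) = 4722 - \frac{49}{75} = \frac{354101}{75}$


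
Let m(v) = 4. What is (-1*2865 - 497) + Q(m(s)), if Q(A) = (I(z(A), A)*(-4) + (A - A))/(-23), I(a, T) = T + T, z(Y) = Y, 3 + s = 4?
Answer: -77294/23 ≈ -3360.6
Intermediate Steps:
s = 1 (s = -3 + 4 = 1)
I(a, T) = 2*T
Q(A) = 8*A/23 (Q(A) = ((2*A)*(-4) + (A - A))/(-23) = (-8*A + 0)*(-1/23) = -8*A*(-1/23) = 8*A/23)
(-1*2865 - 497) + Q(m(s)) = (-1*2865 - 497) + (8/23)*4 = (-2865 - 497) + 32/23 = -3362 + 32/23 = -77294/23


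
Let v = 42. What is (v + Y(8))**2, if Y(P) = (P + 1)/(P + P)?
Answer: 463761/256 ≈ 1811.6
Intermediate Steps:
Y(P) = (1 + P)/(2*P) (Y(P) = (1 + P)/((2*P)) = (1 + P)*(1/(2*P)) = (1 + P)/(2*P))
(v + Y(8))**2 = (42 + (1/2)*(1 + 8)/8)**2 = (42 + (1/2)*(1/8)*9)**2 = (42 + 9/16)**2 = (681/16)**2 = 463761/256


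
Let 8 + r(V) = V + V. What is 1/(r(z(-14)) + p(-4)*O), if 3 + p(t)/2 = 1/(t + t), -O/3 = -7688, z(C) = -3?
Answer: -1/144164 ≈ -6.9365e-6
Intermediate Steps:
O = 23064 (O = -3*(-7688) = 23064)
r(V) = -8 + 2*V (r(V) = -8 + (V + V) = -8 + 2*V)
p(t) = -6 + 1/t (p(t) = -6 + 2/(t + t) = -6 + 2/((2*t)) = -6 + 2*(1/(2*t)) = -6 + 1/t)
1/(r(z(-14)) + p(-4)*O) = 1/((-8 + 2*(-3)) + (-6 + 1/(-4))*23064) = 1/((-8 - 6) + (-6 - ¼)*23064) = 1/(-14 - 25/4*23064) = 1/(-14 - 144150) = 1/(-144164) = -1/144164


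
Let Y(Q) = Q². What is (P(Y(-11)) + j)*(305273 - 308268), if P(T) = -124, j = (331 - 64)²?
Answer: -213139175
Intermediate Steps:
j = 71289 (j = 267² = 71289)
(P(Y(-11)) + j)*(305273 - 308268) = (-124 + 71289)*(305273 - 308268) = 71165*(-2995) = -213139175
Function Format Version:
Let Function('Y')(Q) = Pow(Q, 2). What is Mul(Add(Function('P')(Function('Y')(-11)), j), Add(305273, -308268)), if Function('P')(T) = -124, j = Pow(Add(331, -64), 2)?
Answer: -213139175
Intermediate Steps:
j = 71289 (j = Pow(267, 2) = 71289)
Mul(Add(Function('P')(Function('Y')(-11)), j), Add(305273, -308268)) = Mul(Add(-124, 71289), Add(305273, -308268)) = Mul(71165, -2995) = -213139175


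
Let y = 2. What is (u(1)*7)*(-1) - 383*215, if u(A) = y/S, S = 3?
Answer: -247049/3 ≈ -82350.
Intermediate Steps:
u(A) = ⅔ (u(A) = 2/3 = 2*(⅓) = ⅔)
(u(1)*7)*(-1) - 383*215 = ((⅔)*7)*(-1) - 383*215 = (14/3)*(-1) - 82345 = -14/3 - 82345 = -247049/3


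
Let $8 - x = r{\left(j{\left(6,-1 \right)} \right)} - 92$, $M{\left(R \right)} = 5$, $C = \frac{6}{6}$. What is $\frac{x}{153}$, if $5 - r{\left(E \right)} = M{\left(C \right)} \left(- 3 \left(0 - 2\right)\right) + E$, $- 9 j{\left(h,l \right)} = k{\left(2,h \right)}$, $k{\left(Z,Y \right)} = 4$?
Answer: $\frac{1121}{1377} \approx 0.81409$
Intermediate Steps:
$C = 1$ ($C = 6 \cdot \frac{1}{6} = 1$)
$j{\left(h,l \right)} = - \frac{4}{9}$ ($j{\left(h,l \right)} = \left(- \frac{1}{9}\right) 4 = - \frac{4}{9}$)
$r{\left(E \right)} = -25 - E$ ($r{\left(E \right)} = 5 - \left(5 \left(- 3 \left(0 - 2\right)\right) + E\right) = 5 - \left(5 \left(\left(-3\right) \left(-2\right)\right) + E\right) = 5 - \left(5 \cdot 6 + E\right) = 5 - \left(30 + E\right) = -25 - E$)
$x = \frac{1121}{9}$ ($x = 8 - \left(\left(-25 - - \frac{4}{9}\right) - 92\right) = 8 - \left(\left(-25 + \frac{4}{9}\right) - 92\right) = 8 - \left(- \frac{221}{9} - 92\right) = 8 - - \frac{1049}{9} = 8 + \frac{1049}{9} = \frac{1121}{9} \approx 124.56$)
$\frac{x}{153} = \frac{1121}{9 \cdot 153} = \frac{1121}{9} \cdot \frac{1}{153} = \frac{1121}{1377}$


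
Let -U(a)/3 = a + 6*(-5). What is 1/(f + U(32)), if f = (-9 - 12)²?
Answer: 1/435 ≈ 0.0022989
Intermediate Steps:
U(a) = 90 - 3*a (U(a) = -3*(a + 6*(-5)) = -3*(a - 30) = -3*(-30 + a) = 90 - 3*a)
f = 441 (f = (-21)² = 441)
1/(f + U(32)) = 1/(441 + (90 - 3*32)) = 1/(441 + (90 - 96)) = 1/(441 - 6) = 1/435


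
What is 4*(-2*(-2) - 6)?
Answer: -8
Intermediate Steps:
4*(-2*(-2) - 6) = 4*(4 - 6) = 4*(-2) = -8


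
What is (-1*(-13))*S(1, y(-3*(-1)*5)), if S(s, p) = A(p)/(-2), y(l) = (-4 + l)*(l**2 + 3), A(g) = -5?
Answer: 65/2 ≈ 32.500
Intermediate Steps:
y(l) = (-4 + l)*(3 + l**2)
S(s, p) = 5/2 (S(s, p) = -5/(-2) = -5*(-1/2) = 5/2)
(-1*(-13))*S(1, y(-3*(-1)*5)) = -1*(-13)*(5/2) = 13*(5/2) = 65/2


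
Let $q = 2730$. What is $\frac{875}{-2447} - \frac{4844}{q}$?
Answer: $- \frac{1017287}{477165} \approx -2.1319$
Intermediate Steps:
$\frac{875}{-2447} - \frac{4844}{q} = \frac{875}{-2447} - \frac{4844}{2730} = 875 \left(- \frac{1}{2447}\right) - \frac{346}{195} = - \frac{875}{2447} - \frac{346}{195} = - \frac{1017287}{477165}$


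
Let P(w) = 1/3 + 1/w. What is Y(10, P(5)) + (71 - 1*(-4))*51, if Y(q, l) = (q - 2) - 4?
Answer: 3829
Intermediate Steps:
P(w) = ⅓ + 1/w (P(w) = 1*(⅓) + 1/w = ⅓ + 1/w)
Y(q, l) = -6 + q (Y(q, l) = (-2 + q) - 4 = -6 + q)
Y(10, P(5)) + (71 - 1*(-4))*51 = (-6 + 10) + (71 - 1*(-4))*51 = 4 + (71 + 4)*51 = 4 + 75*51 = 4 + 3825 = 3829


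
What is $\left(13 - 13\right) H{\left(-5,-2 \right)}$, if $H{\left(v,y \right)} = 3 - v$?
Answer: $0$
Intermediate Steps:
$\left(13 - 13\right) H{\left(-5,-2 \right)} = \left(13 - 13\right) \left(3 - -5\right) = 0 \left(3 + 5\right) = 0 \cdot 8 = 0$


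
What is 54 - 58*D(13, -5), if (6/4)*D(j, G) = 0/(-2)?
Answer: 54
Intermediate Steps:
D(j, G) = 0 (D(j, G) = 2*(0/(-2))/3 = 2*(0*(-½))/3 = (⅔)*0 = 0)
54 - 58*D(13, -5) = 54 - 58*0 = 54 + 0 = 54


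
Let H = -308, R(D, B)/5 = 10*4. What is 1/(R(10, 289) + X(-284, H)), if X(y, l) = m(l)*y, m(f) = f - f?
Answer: 1/200 ≈ 0.0050000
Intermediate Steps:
R(D, B) = 200 (R(D, B) = 5*(10*4) = 5*40 = 200)
m(f) = 0
X(y, l) = 0 (X(y, l) = 0*y = 0)
1/(R(10, 289) + X(-284, H)) = 1/(200 + 0) = 1/200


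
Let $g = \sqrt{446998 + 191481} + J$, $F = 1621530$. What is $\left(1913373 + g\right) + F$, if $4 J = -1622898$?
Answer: $\frac{6258357}{2} + \sqrt{638479} \approx 3.13 \cdot 10^{6}$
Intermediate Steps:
$J = - \frac{811449}{2}$ ($J = \frac{1}{4} \left(-1622898\right) = - \frac{811449}{2} \approx -4.0572 \cdot 10^{5}$)
$g = - \frac{811449}{2} + \sqrt{638479}$ ($g = \sqrt{446998 + 191481} - \frac{811449}{2} = \sqrt{638479} - \frac{811449}{2} = - \frac{811449}{2} + \sqrt{638479} \approx -4.0493 \cdot 10^{5}$)
$\left(1913373 + g\right) + F = \left(1913373 - \left(\frac{811449}{2} - \sqrt{638479}\right)\right) + 1621530 = \left(\frac{3015297}{2} + \sqrt{638479}\right) + 1621530 = \frac{6258357}{2} + \sqrt{638479}$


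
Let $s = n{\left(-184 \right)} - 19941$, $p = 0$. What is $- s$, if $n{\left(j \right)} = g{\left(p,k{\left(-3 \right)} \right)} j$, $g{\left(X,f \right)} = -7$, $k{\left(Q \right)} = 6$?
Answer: $18653$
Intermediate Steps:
$n{\left(j \right)} = - 7 j$
$s = -18653$ ($s = \left(-7\right) \left(-184\right) - 19941 = 1288 - 19941 = -18653$)
$- s = \left(-1\right) \left(-18653\right) = 18653$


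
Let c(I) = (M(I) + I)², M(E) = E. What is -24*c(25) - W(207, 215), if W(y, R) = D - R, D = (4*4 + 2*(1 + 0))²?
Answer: -60109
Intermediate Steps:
c(I) = 4*I² (c(I) = (I + I)² = (2*I)² = 4*I²)
D = 324 (D = (16 + 2*1)² = (16 + 2)² = 18² = 324)
W(y, R) = 324 - R
-24*c(25) - W(207, 215) = -96*25² - (324 - 1*215) = -96*625 - (324 - 215) = -24*2500 - 1*109 = -60000 - 109 = -60109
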